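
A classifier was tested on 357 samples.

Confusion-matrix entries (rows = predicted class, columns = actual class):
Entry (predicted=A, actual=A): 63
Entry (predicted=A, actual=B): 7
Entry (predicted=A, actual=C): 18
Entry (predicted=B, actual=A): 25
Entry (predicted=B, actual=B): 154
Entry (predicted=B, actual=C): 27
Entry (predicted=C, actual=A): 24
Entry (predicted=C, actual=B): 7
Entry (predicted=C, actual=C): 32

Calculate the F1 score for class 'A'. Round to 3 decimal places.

Take TP from the diagonal, FP from the rest of the 'A' prediction marginal, FN from the rest of the 'A' actual marginal.
F1 score = 2·TP/(2·TP+FP+FN).
A: TP=63, FP=7+18=25, FN=25+24=49 → 126/200 = 0.6300

0.630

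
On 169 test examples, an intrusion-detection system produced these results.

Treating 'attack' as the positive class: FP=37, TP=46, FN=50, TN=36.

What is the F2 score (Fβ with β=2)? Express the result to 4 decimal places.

0.4925

Fβ = (1+β²)·TP / ((1+β²)·TP + β²·FN + FP), with β²=4
= 5·46 / (5·46 + 4·50 + 37) = 0.4925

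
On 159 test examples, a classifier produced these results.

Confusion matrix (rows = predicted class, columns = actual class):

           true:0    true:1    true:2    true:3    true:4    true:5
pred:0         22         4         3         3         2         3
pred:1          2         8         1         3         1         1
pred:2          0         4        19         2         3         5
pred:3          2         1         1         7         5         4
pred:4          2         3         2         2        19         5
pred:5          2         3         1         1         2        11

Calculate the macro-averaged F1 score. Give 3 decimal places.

0.517

Per-class F1 score (2·TP/(2·TP+FP+FN)):
  0: TP=22, FP=4+3+3+2+3=15, FN=2+0+2+2+2=8 → 44/67 = 0.6567
  1: TP=8, FP=2+1+3+1+1=8, FN=4+4+1+3+3=15 → 16/39 = 0.4103
  2: TP=19, FP=0+4+2+3+5=14, FN=3+1+1+2+1=8 → 38/60 = 0.6333
  3: TP=7, FP=2+1+1+5+4=13, FN=3+3+2+2+1=11 → 14/38 = 0.3684
  4: TP=19, FP=2+3+2+2+5=14, FN=2+1+3+5+2=13 → 38/65 = 0.5846
  5: TP=11, FP=2+3+1+1+2=9, FN=3+1+5+4+5=18 → 22/49 = 0.4490
Macro-F1 score = mean = (0.6567 + 0.4103 + 0.6333 + 0.3684 + 0.5846 + 0.4490) / 6 = 0.517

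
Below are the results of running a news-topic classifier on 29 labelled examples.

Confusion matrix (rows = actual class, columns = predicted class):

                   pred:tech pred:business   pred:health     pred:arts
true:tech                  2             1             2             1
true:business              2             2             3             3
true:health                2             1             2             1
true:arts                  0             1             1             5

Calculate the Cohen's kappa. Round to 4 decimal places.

Observed agreement pₒ = trace/N = 11/29 = 0.37931
Expected agreement pₑ = Σ (rowᵢ·colᵢ)/N² = (6·6 + 10·5 + 6·8 + 7·10)/29² = 0.24257
κ = (pₒ − pₑ)/(1 − pₑ) = (0.37931 − 0.24257)/(1 − 0.24257) = 0.1805

0.1805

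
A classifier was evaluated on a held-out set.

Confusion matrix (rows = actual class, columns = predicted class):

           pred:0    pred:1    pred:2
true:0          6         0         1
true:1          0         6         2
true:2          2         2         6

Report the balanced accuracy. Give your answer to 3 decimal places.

0.736

Balanced accuracy = mean of per-class recall.
  0: recall = 6/7 = 0.8571
  1: recall = 6/8 = 0.7500
  2: recall = 6/10 = 0.6000
Mean = (0.8571 + 0.7500 + 0.6000) / 3 = 0.736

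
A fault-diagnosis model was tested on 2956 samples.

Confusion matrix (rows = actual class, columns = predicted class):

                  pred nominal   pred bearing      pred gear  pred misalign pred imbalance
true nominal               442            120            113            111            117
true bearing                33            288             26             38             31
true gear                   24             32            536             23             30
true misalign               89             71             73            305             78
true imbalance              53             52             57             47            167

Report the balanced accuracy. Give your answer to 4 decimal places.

Balanced accuracy = mean of per-class recall.
  nominal: recall = 442/903 = 0.48948
  bearing: recall = 288/416 = 0.69231
  gear: recall = 536/645 = 0.83101
  misalign: recall = 305/616 = 0.49513
  imbalance: recall = 167/376 = 0.44415
Mean = (0.48948 + 0.69231 + 0.83101 + 0.49513 + 0.44415) / 5 = 0.5904

0.5904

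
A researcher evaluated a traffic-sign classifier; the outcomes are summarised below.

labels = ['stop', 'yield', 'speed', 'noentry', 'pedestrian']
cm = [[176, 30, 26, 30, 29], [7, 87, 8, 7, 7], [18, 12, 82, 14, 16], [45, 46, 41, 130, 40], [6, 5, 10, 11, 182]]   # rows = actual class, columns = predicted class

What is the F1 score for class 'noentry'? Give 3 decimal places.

0.526

Treat 'noentry' as positive and all other classes as negative.
F1 score = 2·TP/(2·TP+FP+FN).
noentry: TP=130, FP=30+7+14+11=62, FN=45+46+41+40=172 → 260/494 = 0.5263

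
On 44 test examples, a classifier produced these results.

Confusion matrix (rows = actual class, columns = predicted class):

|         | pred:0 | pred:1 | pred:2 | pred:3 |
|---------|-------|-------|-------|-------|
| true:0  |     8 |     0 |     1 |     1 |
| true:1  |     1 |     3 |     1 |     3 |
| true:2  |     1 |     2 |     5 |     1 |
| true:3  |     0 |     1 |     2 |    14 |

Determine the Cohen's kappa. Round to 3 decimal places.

Observed agreement pₒ = trace/N = 30/44 = 0.6818
Expected agreement pₑ = Σ (rowᵢ·colᵢ)/N² = (10·10 + 8·6 + 9·9 + 17·19)/44² = 0.2851
κ = (pₒ − pₑ)/(1 − pₑ) = (0.6818 − 0.2851)/(1 − 0.2851) = 0.555

0.555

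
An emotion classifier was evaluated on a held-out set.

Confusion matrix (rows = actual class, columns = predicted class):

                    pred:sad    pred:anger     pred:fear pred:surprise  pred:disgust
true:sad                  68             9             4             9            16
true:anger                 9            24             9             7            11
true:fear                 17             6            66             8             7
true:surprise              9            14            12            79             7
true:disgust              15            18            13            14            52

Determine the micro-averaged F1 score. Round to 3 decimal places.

Micro-averaging pools counts across classes: ΣTP=289, ΣFP=214, ΣFN=214.
Micro-F1 score = 2·TP/(2·TP+FP+FN) on pooled counts = 0.575 (equals overall accuracy in single-label multiclass).

0.575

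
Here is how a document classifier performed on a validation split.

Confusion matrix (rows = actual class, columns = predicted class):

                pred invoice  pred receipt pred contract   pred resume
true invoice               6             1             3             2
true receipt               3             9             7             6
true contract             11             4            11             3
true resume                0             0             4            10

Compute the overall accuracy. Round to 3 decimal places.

Accuracy = trace / total = (6+9+11+10=36) / 80 = 36/80 = 0.450

0.450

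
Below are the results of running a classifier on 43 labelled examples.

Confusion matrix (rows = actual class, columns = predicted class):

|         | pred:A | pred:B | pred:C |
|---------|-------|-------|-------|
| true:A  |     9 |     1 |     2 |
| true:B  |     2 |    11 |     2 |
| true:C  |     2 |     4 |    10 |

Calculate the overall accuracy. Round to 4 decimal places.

0.6977

Accuracy = trace / total = (9+11+10=30) / 43 = 30/43 = 0.6977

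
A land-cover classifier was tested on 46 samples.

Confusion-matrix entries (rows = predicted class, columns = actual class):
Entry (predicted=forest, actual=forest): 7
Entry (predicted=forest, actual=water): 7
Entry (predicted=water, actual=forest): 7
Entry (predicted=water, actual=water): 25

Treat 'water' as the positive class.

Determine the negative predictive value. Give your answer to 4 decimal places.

0.5000

NPV = TN/(TN+FN) = 7/(7+7) = 0.5000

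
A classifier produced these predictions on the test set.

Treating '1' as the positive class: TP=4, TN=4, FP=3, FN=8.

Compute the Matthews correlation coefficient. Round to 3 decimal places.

-0.095

MCC = (TP·TN − FP·FN) / √((TP+FP)(TP+FN)(TN+FP)(TN+FN))
Numerator = 4·4 − 3·8 = -8
Denominator = √(7·12·7·12) = √7056 = 84.0000
MCC = -8 / 84.0000 = -0.095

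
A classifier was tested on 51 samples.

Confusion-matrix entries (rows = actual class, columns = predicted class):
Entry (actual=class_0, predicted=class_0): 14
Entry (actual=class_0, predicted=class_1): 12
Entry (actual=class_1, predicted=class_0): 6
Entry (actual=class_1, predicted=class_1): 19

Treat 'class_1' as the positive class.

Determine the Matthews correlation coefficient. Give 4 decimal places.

MCC = (TP·TN − FP·FN) / √((TP+FP)(TP+FN)(TN+FP)(TN+FN))
Numerator = 19·14 − 12·6 = 194
Denominator = √(31·25·26·20) = √403000 = 634.8228
MCC = 194 / 634.8228 = 0.3056

0.3056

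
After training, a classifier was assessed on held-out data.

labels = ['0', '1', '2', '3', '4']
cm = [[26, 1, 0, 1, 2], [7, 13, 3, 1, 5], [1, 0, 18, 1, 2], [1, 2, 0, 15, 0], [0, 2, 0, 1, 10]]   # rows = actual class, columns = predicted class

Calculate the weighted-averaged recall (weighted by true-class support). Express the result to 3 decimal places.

0.732

Per-class recall (TP/(TP+FN)):
  0: TP=26, FN=1+0+1+2=4 → 26/30 = 0.8667
  1: TP=13, FN=7+3+1+5=16 → 13/29 = 0.4483
  2: TP=18, FN=1+0+1+2=4 → 18/22 = 0.8182
  3: TP=15, FN=1+2+0+0=3 → 15/18 = 0.8333
  4: TP=10, FN=0+2+0+1=3 → 10/13 = 0.7692
Weighted-recall = Σ (supportᵢ/N)·recallᵢ with N=112: (30/112)·0.8667 + (29/112)·0.4483 + (22/112)·0.8182 + (18/112)·0.8333 + (13/112)·0.7692 = 0.732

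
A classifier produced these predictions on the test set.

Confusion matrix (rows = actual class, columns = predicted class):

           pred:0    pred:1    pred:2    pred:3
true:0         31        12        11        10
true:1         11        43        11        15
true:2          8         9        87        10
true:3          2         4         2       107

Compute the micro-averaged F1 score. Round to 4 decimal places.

0.7185

Micro-averaging pools counts across classes: ΣTP=268, ΣFP=105, ΣFN=105.
Micro-F1 score = 2·TP/(2·TP+FP+FN) on pooled counts = 0.7185 (equals overall accuracy in single-label multiclass).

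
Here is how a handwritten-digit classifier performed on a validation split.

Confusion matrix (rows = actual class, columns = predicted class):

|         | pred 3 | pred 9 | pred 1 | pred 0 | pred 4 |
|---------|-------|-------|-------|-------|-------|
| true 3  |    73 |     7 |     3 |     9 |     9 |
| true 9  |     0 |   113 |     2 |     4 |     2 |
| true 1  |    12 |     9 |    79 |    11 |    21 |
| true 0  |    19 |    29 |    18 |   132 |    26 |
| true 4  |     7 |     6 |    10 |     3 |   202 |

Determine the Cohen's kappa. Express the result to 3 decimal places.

0.672

Observed agreement pₒ = trace/N = 599/806 = 0.7432
Expected agreement pₑ = Σ (rowᵢ·colᵢ)/N² = (101·111 + 121·164 + 132·112 + 224·159 + 228·260)/806² = 0.2166
κ = (pₒ − pₑ)/(1 − pₑ) = (0.7432 − 0.2166)/(1 − 0.2166) = 0.672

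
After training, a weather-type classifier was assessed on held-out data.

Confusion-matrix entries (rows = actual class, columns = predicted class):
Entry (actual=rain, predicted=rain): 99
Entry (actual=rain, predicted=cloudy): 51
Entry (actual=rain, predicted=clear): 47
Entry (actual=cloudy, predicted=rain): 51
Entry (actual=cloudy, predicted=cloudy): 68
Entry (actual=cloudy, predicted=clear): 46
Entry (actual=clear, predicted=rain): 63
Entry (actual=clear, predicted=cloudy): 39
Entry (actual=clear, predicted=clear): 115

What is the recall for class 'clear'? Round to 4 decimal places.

0.5300

Take TP from the diagonal, FP from the rest of the 'clear' prediction marginal, FN from the rest of the 'clear' actual marginal.
recall = TP/(TP+FN).
clear: TP=115, FN=63+39=102 → 115/217 = 0.52995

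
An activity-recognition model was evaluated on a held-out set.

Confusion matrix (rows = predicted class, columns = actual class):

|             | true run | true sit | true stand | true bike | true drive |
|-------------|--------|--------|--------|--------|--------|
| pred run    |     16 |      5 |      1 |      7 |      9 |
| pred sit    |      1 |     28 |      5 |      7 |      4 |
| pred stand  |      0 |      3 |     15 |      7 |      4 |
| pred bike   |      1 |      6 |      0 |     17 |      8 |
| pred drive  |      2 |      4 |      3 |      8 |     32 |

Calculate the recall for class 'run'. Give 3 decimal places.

0.800

Treat 'run' as positive and all other classes as negative.
recall = TP/(TP+FN).
run: TP=16, FN=1+0+1+2=4 → 16/20 = 0.8000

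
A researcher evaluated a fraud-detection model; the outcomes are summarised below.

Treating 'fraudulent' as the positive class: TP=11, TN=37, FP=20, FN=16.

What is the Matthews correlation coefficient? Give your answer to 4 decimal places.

0.0547

MCC = (TP·TN − FP·FN) / √((TP+FP)(TP+FN)(TN+FP)(TN+FN))
Numerator = 11·37 − 20·16 = 87
Denominator = √(31·27·57·53) = √2528577 = 1590.1500
MCC = 87 / 1590.1500 = 0.0547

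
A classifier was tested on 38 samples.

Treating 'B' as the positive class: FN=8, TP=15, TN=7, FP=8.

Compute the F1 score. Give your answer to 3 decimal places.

Precision = TP/(TP+FP) = 15/23 = 0.6522
Recall = TP/(TP+FN) = 15/23 = 0.6522
F1 = 2·TP/(2·TP+FP+FN) = 30/46 = 0.652

0.652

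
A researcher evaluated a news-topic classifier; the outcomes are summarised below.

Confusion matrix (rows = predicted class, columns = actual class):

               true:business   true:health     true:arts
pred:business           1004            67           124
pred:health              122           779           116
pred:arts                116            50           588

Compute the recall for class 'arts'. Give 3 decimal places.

recall = TP/(TP+FN).
arts: TP=588, FN=124+116=240 → 588/828 = 0.7101

0.710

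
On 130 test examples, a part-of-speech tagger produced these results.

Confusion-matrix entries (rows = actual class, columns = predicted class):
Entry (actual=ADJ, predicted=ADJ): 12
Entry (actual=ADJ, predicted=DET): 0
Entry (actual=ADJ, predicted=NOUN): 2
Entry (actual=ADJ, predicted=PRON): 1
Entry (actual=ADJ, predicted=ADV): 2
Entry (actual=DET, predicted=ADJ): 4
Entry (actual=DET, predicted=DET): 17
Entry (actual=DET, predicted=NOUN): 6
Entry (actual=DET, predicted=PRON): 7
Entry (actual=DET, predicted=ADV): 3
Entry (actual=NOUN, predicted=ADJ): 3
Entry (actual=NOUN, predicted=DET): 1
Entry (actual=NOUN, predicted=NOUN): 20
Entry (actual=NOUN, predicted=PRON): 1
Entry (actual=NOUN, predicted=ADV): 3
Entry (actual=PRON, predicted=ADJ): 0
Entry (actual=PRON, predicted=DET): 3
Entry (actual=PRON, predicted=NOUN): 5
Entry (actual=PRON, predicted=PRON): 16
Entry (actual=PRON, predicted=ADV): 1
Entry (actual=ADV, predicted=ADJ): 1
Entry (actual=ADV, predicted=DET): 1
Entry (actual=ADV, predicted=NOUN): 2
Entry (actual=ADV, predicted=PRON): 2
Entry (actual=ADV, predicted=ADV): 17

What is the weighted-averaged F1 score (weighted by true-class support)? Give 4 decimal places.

0.6267

Per-class F1 score (2·TP/(2·TP+FP+FN)):
  ADJ: TP=12, FP=4+3+0+1=8, FN=0+2+1+2=5 → 24/37 = 0.64865
  DET: TP=17, FP=0+1+3+1=5, FN=4+6+7+3=20 → 34/59 = 0.57627
  NOUN: TP=20, FP=2+6+5+2=15, FN=3+1+1+3=8 → 40/63 = 0.63492
  PRON: TP=16, FP=1+7+1+2=11, FN=0+3+5+1=9 → 32/52 = 0.61538
  ADV: TP=17, FP=2+3+3+1=9, FN=1+1+2+2=6 → 34/49 = 0.69388
Weighted-F1 score = Σ (supportᵢ/N)·F1 scoreᵢ with N=130: (17/130)·0.64865 + (37/130)·0.57627 + (28/130)·0.63492 + (25/130)·0.61538 + (23/130)·0.69388 = 0.6267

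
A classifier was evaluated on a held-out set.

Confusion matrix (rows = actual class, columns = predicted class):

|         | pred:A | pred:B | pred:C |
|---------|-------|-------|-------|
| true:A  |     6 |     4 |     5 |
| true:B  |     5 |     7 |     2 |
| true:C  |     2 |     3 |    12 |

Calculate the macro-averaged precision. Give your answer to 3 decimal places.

0.531

Per-class precision (TP/(TP+FP)):
  A: TP=6, FP=5+2=7 → 6/13 = 0.4615
  B: TP=7, FP=4+3=7 → 7/14 = 0.5000
  C: TP=12, FP=5+2=7 → 12/19 = 0.6316
Macro-precision = mean = (0.4615 + 0.5000 + 0.6316) / 3 = 0.531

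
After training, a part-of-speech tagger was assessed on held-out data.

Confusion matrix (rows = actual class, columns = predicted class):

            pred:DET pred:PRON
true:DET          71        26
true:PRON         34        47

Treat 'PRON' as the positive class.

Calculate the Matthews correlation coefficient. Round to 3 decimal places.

0.316

MCC = (TP·TN − FP·FN) / √((TP+FP)(TP+FN)(TN+FP)(TN+FN))
Numerator = 47·71 − 26·34 = 2453
Denominator = √(73·81·97·105) = √60223905 = 7760.4062
MCC = 2453 / 7760.4062 = 0.316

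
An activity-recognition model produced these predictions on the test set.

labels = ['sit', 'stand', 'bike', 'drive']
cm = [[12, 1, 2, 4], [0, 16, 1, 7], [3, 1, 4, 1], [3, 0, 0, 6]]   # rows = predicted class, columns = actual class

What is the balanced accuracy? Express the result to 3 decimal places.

0.615

Balanced accuracy = mean of per-class recall.
  sit: recall = 12/18 = 0.6667
  stand: recall = 16/18 = 0.8889
  bike: recall = 4/7 = 0.5714
  drive: recall = 6/18 = 0.3333
Mean = (0.6667 + 0.8889 + 0.5714 + 0.3333) / 4 = 0.615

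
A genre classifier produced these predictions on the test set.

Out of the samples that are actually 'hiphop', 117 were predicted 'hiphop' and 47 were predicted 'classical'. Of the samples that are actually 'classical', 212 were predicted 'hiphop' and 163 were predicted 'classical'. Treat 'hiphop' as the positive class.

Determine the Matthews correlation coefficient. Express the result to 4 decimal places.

0.1397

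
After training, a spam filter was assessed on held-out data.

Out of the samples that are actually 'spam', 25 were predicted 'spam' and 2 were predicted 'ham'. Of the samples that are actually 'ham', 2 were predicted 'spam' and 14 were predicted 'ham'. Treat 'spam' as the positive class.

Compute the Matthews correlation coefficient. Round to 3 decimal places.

0.801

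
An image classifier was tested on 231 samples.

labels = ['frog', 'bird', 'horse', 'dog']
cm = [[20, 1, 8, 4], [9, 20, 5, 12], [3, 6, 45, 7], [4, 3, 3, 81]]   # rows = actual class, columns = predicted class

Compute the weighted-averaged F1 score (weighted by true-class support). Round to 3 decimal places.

0.710

Per-class F1 score (2·TP/(2·TP+FP+FN)):
  frog: TP=20, FP=9+3+4=16, FN=1+8+4=13 → 40/69 = 0.5797
  bird: TP=20, FP=1+6+3=10, FN=9+5+12=26 → 40/76 = 0.5263
  horse: TP=45, FP=8+5+3=16, FN=3+6+7=16 → 90/122 = 0.7377
  dog: TP=81, FP=4+12+7=23, FN=4+3+3=10 → 162/195 = 0.8308
Weighted-F1 score = Σ (supportᵢ/N)·F1 scoreᵢ with N=231: (33/231)·0.5797 + (46/231)·0.5263 + (61/231)·0.7377 + (91/231)·0.8308 = 0.710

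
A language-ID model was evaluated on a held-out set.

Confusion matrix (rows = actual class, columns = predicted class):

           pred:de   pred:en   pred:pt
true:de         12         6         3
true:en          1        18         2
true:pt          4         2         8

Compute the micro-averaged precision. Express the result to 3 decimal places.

Micro-averaging pools counts across classes: ΣTP=38, ΣFP=18, ΣFN=18.
Micro-precision = TP/(TP+FP) on pooled counts = 0.679 (equals overall accuracy in single-label multiclass).

0.679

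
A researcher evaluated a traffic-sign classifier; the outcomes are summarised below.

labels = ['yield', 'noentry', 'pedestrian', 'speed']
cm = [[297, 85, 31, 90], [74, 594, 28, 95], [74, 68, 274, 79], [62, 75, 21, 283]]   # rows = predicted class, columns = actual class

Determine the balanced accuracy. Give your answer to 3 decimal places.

Balanced accuracy = mean of per-class recall.
  yield: recall = 297/507 = 0.5858
  noentry: recall = 594/822 = 0.7226
  pedestrian: recall = 274/354 = 0.7740
  speed: recall = 283/547 = 0.5174
Mean = (0.5858 + 0.7226 + 0.7740 + 0.5174) / 4 = 0.650

0.650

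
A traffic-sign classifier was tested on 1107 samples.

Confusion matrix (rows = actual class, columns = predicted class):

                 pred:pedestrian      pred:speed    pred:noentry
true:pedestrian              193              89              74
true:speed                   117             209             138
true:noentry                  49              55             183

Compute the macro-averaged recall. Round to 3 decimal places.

Per-class recall (TP/(TP+FN)):
  pedestrian: TP=193, FN=89+74=163 → 193/356 = 0.5421
  speed: TP=209, FN=117+138=255 → 209/464 = 0.4504
  noentry: TP=183, FN=49+55=104 → 183/287 = 0.6376
Macro-recall = mean = (0.5421 + 0.4504 + 0.6376) / 3 = 0.543

0.543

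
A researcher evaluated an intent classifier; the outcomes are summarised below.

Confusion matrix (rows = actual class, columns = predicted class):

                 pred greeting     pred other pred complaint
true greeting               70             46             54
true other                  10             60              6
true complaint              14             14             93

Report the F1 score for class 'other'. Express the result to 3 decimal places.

0.612

F1 score = 2·TP/(2·TP+FP+FN).
other: TP=60, FP=46+14=60, FN=10+6=16 → 120/196 = 0.6122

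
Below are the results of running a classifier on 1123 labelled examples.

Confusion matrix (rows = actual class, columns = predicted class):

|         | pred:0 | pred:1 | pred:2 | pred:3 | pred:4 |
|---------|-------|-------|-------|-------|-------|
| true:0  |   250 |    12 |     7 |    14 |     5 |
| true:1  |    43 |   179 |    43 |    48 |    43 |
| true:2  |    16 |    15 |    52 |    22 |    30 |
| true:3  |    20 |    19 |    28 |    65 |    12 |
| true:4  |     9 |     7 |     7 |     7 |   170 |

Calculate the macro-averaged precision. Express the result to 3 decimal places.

Per-class precision (TP/(TP+FP)):
  0: TP=250, FP=43+16+20+9=88 → 250/338 = 0.7396
  1: TP=179, FP=12+15+19+7=53 → 179/232 = 0.7716
  2: TP=52, FP=7+43+28+7=85 → 52/137 = 0.3796
  3: TP=65, FP=14+48+22+7=91 → 65/156 = 0.4167
  4: TP=170, FP=5+43+30+12=90 → 170/260 = 0.6538
Macro-precision = mean = (0.7396 + 0.7716 + 0.3796 + 0.4167 + 0.6538) / 5 = 0.592

0.592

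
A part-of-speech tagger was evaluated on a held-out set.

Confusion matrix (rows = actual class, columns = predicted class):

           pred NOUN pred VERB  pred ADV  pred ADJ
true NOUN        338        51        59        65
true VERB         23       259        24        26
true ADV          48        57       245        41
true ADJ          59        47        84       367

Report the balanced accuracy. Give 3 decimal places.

0.681

Balanced accuracy = mean of per-class recall.
  NOUN: recall = 338/513 = 0.6589
  VERB: recall = 259/332 = 0.7801
  ADV: recall = 245/391 = 0.6266
  ADJ: recall = 367/557 = 0.6589
Mean = (0.6589 + 0.7801 + 0.6266 + 0.6589) / 4 = 0.681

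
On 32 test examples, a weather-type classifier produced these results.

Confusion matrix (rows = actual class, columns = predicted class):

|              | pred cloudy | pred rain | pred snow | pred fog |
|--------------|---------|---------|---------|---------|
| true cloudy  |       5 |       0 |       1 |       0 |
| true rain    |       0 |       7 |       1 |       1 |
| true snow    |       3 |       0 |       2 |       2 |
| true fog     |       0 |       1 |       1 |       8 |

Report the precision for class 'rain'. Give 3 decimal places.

precision = TP/(TP+FP).
rain: TP=7, FP=0+0+1=1 → 7/8 = 0.8750

0.875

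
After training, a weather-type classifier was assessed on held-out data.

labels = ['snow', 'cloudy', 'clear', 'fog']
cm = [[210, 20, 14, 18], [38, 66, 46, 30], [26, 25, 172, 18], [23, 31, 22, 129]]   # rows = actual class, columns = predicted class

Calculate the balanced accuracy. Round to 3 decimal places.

Balanced accuracy = mean of per-class recall.
  snow: recall = 210/262 = 0.8015
  cloudy: recall = 66/180 = 0.3667
  clear: recall = 172/241 = 0.7137
  fog: recall = 129/205 = 0.6293
Mean = (0.8015 + 0.3667 + 0.7137 + 0.6293) / 4 = 0.628

0.628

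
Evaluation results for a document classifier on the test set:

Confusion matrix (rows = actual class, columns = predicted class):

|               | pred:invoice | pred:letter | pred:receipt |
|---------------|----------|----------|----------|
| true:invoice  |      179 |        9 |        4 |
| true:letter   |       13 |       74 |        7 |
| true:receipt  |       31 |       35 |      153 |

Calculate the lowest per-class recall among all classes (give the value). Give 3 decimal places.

0.699

Per-class recall (TP/(TP+FN)):
  invoice: TP=179, FN=9+4=13 → 179/192 = 0.9323
  letter: TP=74, FN=13+7=20 → 74/94 = 0.7872
  receipt: TP=153, FN=31+35=66 → 153/219 = 0.6986
Lowest is class 'receipt' with recall = 0.699.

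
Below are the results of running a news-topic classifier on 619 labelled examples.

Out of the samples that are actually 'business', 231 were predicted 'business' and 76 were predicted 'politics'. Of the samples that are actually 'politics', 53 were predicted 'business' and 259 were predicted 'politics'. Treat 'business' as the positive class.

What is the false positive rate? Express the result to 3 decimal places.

0.170

FPR = FP/(FP+TN) = 53/(53+259) = 0.170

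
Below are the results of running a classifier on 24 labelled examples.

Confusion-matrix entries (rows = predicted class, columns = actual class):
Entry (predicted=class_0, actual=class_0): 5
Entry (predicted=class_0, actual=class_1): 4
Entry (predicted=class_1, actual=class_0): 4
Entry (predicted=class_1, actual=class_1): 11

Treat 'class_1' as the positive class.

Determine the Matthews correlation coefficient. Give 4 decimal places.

0.2889

MCC = (TP·TN − FP·FN) / √((TP+FP)(TP+FN)(TN+FP)(TN+FN))
Numerator = 11·5 − 4·4 = 39
Denominator = √(15·15·9·9) = √18225 = 135.0000
MCC = 39 / 135.0000 = 0.2889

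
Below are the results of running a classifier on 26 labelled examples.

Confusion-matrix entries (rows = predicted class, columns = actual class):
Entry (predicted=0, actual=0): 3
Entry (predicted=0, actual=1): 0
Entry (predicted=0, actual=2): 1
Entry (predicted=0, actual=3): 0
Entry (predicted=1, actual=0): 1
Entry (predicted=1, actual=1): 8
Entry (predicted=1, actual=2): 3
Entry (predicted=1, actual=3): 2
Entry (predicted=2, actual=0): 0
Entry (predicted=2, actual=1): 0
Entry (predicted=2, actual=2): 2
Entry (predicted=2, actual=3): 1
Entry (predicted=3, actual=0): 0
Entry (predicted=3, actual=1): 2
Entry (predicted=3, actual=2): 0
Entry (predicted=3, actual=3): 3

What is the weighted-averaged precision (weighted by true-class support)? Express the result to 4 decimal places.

0.6275

Per-class precision (TP/(TP+FP)):
  0: TP=3, FP=0+1+0=1 → 3/4 = 0.75000
  1: TP=8, FP=1+3+2=6 → 8/14 = 0.57143
  2: TP=2, FP=0+0+1=1 → 2/3 = 0.66667
  3: TP=3, FP=0+2+0=2 → 3/5 = 0.60000
Weighted-precision = Σ (supportᵢ/N)·precisionᵢ with N=26: (4/26)·0.75000 + (10/26)·0.57143 + (6/26)·0.66667 + (6/26)·0.60000 = 0.6275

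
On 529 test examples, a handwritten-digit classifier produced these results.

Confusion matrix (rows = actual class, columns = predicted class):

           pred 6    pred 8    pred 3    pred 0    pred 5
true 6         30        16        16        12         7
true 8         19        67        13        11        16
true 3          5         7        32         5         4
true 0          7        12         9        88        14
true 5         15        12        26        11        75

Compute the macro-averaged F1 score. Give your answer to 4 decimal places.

Per-class F1 score (2·TP/(2·TP+FP+FN)):
  6: TP=30, FP=19+5+7+15=46, FN=16+16+12+7=51 → 60/157 = 0.38217
  8: TP=67, FP=16+7+12+12=47, FN=19+13+11+16=59 → 134/240 = 0.55833
  3: TP=32, FP=16+13+9+26=64, FN=5+7+5+4=21 → 64/149 = 0.42953
  0: TP=88, FP=12+11+5+11=39, FN=7+12+9+14=42 → 176/257 = 0.68482
  5: TP=75, FP=7+16+4+14=41, FN=15+12+26+11=64 → 150/255 = 0.58824
Macro-F1 score = mean = (0.38217 + 0.55833 + 0.42953 + 0.68482 + 0.58824) / 5 = 0.5286

0.5286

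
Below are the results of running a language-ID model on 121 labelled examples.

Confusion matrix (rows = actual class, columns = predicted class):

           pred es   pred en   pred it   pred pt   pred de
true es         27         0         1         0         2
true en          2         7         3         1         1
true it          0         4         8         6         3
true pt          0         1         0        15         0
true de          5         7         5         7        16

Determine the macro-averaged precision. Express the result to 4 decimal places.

0.5755

Per-class precision (TP/(TP+FP)):
  es: TP=27, FP=2+0+0+5=7 → 27/34 = 0.79412
  en: TP=7, FP=0+4+1+7=12 → 7/19 = 0.36842
  it: TP=8, FP=1+3+0+5=9 → 8/17 = 0.47059
  pt: TP=15, FP=0+1+6+7=14 → 15/29 = 0.51724
  de: TP=16, FP=2+1+3+0=6 → 16/22 = 0.72727
Macro-precision = mean = (0.79412 + 0.36842 + 0.47059 + 0.51724 + 0.72727) / 5 = 0.5755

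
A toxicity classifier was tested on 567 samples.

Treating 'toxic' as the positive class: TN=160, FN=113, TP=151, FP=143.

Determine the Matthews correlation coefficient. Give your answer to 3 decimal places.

0.100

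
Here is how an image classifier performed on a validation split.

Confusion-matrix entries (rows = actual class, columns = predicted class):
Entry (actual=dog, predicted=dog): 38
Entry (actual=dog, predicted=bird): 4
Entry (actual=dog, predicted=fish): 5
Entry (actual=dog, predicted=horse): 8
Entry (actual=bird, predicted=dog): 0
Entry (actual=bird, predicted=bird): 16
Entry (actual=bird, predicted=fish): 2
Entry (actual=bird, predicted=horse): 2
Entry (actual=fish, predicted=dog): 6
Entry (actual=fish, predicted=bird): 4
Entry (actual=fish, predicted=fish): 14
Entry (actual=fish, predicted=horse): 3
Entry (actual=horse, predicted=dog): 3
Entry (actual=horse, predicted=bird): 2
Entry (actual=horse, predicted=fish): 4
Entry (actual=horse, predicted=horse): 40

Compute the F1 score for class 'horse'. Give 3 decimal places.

Treat 'horse' as positive and all other classes as negative.
F1 score = 2·TP/(2·TP+FP+FN).
horse: TP=40, FP=8+2+3=13, FN=3+2+4=9 → 80/102 = 0.7843

0.784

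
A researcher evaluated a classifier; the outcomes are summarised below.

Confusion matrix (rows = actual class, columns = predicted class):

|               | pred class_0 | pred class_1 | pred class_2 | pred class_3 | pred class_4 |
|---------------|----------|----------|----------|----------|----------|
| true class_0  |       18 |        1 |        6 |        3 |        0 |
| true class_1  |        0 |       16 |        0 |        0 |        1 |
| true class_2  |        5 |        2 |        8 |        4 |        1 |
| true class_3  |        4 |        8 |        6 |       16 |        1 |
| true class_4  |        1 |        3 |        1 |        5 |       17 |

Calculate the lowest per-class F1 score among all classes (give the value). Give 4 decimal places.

0.3902

Per-class F1 score (2·TP/(2·TP+FP+FN)):
  class_0: TP=18, FP=0+5+4+1=10, FN=1+6+3+0=10 → 36/56 = 0.64286
  class_1: TP=16, FP=1+2+8+3=14, FN=0+0+0+1=1 → 32/47 = 0.68085
  class_2: TP=8, FP=6+0+6+1=13, FN=5+2+4+1=12 → 16/41 = 0.39024
  class_3: TP=16, FP=3+0+4+5=12, FN=4+8+6+1=19 → 32/63 = 0.50794
  class_4: TP=17, FP=0+1+1+1=3, FN=1+3+1+5=10 → 34/47 = 0.72340
Lowest is class 'class_2' with F1 score = 0.3902.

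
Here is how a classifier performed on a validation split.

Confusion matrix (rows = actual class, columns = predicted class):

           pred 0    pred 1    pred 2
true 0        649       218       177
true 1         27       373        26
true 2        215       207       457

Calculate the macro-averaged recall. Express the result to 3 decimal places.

0.672

Per-class recall (TP/(TP+FN)):
  0: TP=649, FN=218+177=395 → 649/1044 = 0.6216
  1: TP=373, FN=27+26=53 → 373/426 = 0.8756
  2: TP=457, FN=215+207=422 → 457/879 = 0.5199
Macro-recall = mean = (0.6216 + 0.8756 + 0.5199) / 3 = 0.672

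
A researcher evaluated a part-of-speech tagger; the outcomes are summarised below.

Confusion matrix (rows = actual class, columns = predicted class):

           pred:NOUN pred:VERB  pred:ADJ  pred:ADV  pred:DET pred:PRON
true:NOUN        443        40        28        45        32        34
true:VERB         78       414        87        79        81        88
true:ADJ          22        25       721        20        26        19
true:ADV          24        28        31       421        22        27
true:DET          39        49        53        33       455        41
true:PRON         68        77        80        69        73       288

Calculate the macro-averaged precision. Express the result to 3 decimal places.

0.651

Per-class precision (TP/(TP+FP)):
  NOUN: TP=443, FP=78+22+24+39+68=231 → 443/674 = 0.6573
  VERB: TP=414, FP=40+25+28+49+77=219 → 414/633 = 0.6540
  ADJ: TP=721, FP=28+87+31+53+80=279 → 721/1000 = 0.7210
  ADV: TP=421, FP=45+79+20+33+69=246 → 421/667 = 0.6312
  DET: TP=455, FP=32+81+26+22+73=234 → 455/689 = 0.6604
  PRON: TP=288, FP=34+88+19+27+41=209 → 288/497 = 0.5795
Macro-precision = mean = (0.6573 + 0.6540 + 0.7210 + 0.6312 + 0.6604 + 0.5795) / 6 = 0.651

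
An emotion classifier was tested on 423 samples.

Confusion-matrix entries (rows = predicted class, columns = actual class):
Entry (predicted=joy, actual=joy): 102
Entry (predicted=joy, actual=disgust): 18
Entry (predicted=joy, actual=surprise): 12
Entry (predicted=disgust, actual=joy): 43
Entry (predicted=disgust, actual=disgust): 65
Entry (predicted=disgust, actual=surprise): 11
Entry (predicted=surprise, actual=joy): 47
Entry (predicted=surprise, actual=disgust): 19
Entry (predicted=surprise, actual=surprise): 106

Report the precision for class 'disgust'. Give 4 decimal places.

precision = TP/(TP+FP).
disgust: TP=65, FP=43+11=54 → 65/119 = 0.54622

0.5462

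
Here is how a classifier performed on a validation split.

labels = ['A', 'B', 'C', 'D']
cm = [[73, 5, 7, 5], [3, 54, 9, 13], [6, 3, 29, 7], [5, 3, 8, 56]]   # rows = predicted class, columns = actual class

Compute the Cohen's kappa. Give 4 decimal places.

Observed agreement pₒ = trace/N = 212/286 = 0.74126
Expected agreement pₑ = Σ (rowᵢ·colᵢ)/N² = (87·90 + 65·79 + 53·45 + 81·72)/286² = 0.25896
κ = (pₒ − pₑ)/(1 − pₑ) = (0.74126 − 0.25896)/(1 − 0.25896) = 0.6508

0.6508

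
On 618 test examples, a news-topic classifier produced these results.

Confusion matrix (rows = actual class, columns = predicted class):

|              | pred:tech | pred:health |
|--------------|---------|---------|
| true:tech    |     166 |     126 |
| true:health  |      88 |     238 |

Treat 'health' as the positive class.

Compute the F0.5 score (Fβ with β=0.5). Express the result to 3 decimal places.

0.668

Fβ = (1+β²)·TP / ((1+β²)·TP + β²·FN + FP), with β²=1/4
= 1.25·238 / (1.25·238 + 0.25·88 + 126) = 0.668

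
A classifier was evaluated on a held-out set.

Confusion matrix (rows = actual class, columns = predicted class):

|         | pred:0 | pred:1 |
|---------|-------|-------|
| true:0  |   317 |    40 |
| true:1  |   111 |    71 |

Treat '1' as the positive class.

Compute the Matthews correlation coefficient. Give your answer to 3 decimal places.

MCC = (TP·TN − FP·FN) / √((TP+FP)(TP+FN)(TN+FP)(TN+FN))
Numerator = 71·317 − 40·111 = 18067
Denominator = √(111·182·357·428) = √3086784792 = 55558.8408
MCC = 18067 / 55558.8408 = 0.325

0.325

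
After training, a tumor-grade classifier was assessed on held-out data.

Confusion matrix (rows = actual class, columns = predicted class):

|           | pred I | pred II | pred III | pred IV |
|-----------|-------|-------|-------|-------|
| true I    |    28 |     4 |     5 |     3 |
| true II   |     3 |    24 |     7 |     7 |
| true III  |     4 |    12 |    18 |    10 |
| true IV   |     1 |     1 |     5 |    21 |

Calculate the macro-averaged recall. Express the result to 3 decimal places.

Per-class recall (TP/(TP+FN)):
  I: TP=28, FN=4+5+3=12 → 28/40 = 0.7000
  II: TP=24, FN=3+7+7=17 → 24/41 = 0.5854
  III: TP=18, FN=4+12+10=26 → 18/44 = 0.4091
  IV: TP=21, FN=1+1+5=7 → 21/28 = 0.7500
Macro-recall = mean = (0.7000 + 0.5854 + 0.4091 + 0.7500) / 4 = 0.611

0.611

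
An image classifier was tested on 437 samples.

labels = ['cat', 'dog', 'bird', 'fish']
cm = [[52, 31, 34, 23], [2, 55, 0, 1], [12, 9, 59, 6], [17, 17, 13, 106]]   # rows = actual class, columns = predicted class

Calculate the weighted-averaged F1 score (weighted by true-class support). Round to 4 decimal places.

0.6131

Per-class F1 score (2·TP/(2·TP+FP+FN)):
  cat: TP=52, FP=2+12+17=31, FN=31+34+23=88 → 104/223 = 0.46637
  dog: TP=55, FP=31+9+17=57, FN=2+0+1=3 → 110/170 = 0.64706
  bird: TP=59, FP=34+0+13=47, FN=12+9+6=27 → 118/192 = 0.61458
  fish: TP=106, FP=23+1+6=30, FN=17+17+13=47 → 212/289 = 0.73356
Weighted-F1 score = Σ (supportᵢ/N)·F1 scoreᵢ with N=437: (140/437)·0.46637 + (58/437)·0.64706 + (86/437)·0.61458 + (153/437)·0.73356 = 0.6131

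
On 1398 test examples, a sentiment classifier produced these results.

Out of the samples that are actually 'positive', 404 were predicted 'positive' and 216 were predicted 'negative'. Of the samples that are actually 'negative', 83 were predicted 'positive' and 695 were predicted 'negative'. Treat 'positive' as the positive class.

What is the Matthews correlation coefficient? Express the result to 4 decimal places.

MCC = (TP·TN − FP·FN) / √((TP+FP)(TP+FN)(TN+FP)(TN+FN))
Numerator = 404·695 − 83·216 = 262852
Denominator = √(487·620·778·911) = √214002390520 = 462603.9240
MCC = 262852 / 462603.9240 = 0.5682

0.5682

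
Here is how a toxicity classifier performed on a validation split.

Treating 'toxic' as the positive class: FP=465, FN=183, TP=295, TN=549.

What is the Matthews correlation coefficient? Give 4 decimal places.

0.1480

MCC = (TP·TN − FP·FN) / √((TP+FP)(TP+FN)(TN+FP)(TN+FN))
Numerator = 295·549 − 465·183 = 76860
Denominator = √(760·478·1014·732) = √269643853440 = 519272.4270
MCC = 76860 / 519272.4270 = 0.1480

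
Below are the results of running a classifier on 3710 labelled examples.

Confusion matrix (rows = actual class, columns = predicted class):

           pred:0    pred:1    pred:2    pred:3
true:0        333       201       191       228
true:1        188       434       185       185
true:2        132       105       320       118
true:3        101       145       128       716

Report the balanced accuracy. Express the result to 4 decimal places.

0.4795

Balanced accuracy = mean of per-class recall.
  0: recall = 333/953 = 0.34942
  1: recall = 434/992 = 0.43750
  2: recall = 320/675 = 0.47407
  3: recall = 716/1090 = 0.65688
Mean = (0.34942 + 0.43750 + 0.47407 + 0.65688) / 4 = 0.4795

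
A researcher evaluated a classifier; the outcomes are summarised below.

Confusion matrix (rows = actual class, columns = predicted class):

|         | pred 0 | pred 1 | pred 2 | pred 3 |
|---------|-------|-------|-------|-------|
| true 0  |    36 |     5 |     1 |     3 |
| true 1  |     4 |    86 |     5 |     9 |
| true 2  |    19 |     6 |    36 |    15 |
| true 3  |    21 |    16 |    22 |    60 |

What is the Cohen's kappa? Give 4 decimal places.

Observed agreement pₒ = trace/N = 218/344 = 0.63372
Expected agreement pₑ = Σ (rowᵢ·colᵢ)/N² = (45·80 + 104·113 + 76·64 + 119·87)/344² = 0.25832
κ = (pₒ − pₑ)/(1 − pₑ) = (0.63372 − 0.25832)/(1 − 0.25832) = 0.5061

0.5061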